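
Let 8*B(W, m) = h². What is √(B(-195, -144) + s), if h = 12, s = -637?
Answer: I*√619 ≈ 24.88*I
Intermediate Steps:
B(W, m) = 18 (B(W, m) = (⅛)*12² = (⅛)*144 = 18)
√(B(-195, -144) + s) = √(18 - 637) = √(-619) = I*√619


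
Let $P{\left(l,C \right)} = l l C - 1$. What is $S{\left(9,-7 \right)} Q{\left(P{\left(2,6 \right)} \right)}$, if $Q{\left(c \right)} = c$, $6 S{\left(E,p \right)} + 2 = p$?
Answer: $- \frac{69}{2} \approx -34.5$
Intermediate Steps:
$P{\left(l,C \right)} = -1 + C l^{2}$ ($P{\left(l,C \right)} = l^{2} C - 1 = C l^{2} - 1 = -1 + C l^{2}$)
$S{\left(E,p \right)} = - \frac{1}{3} + \frac{p}{6}$
$S{\left(9,-7 \right)} Q{\left(P{\left(2,6 \right)} \right)} = \left(- \frac{1}{3} + \frac{1}{6} \left(-7\right)\right) \left(-1 + 6 \cdot 2^{2}\right) = \left(- \frac{1}{3} - \frac{7}{6}\right) \left(-1 + 6 \cdot 4\right) = - \frac{3 \left(-1 + 24\right)}{2} = \left(- \frac{3}{2}\right) 23 = - \frac{69}{2}$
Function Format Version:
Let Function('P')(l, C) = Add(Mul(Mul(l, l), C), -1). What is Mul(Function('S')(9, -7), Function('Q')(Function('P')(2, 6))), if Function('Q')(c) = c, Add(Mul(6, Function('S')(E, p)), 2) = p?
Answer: Rational(-69, 2) ≈ -34.500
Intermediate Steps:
Function('P')(l, C) = Add(-1, Mul(C, Pow(l, 2))) (Function('P')(l, C) = Add(Mul(Pow(l, 2), C), -1) = Add(Mul(C, Pow(l, 2)), -1) = Add(-1, Mul(C, Pow(l, 2))))
Function('S')(E, p) = Add(Rational(-1, 3), Mul(Rational(1, 6), p))
Mul(Function('S')(9, -7), Function('Q')(Function('P')(2, 6))) = Mul(Add(Rational(-1, 3), Mul(Rational(1, 6), -7)), Add(-1, Mul(6, Pow(2, 2)))) = Mul(Add(Rational(-1, 3), Rational(-7, 6)), Add(-1, Mul(6, 4))) = Mul(Rational(-3, 2), Add(-1, 24)) = Mul(Rational(-3, 2), 23) = Rational(-69, 2)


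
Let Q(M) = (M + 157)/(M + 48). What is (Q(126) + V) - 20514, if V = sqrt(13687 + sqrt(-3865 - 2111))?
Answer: -3569153/174 + sqrt(13687 + 6*I*sqrt(166)) ≈ -20395.0 + 0.33038*I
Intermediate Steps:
Q(M) = (157 + M)/(48 + M)
V = sqrt(13687 + 6*I*sqrt(166)) (V = sqrt(13687 + sqrt(-5976)) = sqrt(13687 + 6*I*sqrt(166)) ≈ 116.99 + 0.3304*I)
(Q(126) + V) - 20514 = ((157 + 126)/(48 + 126) + sqrt(13687 + 6*I*sqrt(166))) - 20514 = (283/174 + sqrt(13687 + 6*I*sqrt(166))) - 20514 = -3569153/174 + sqrt(13687 + 6*I*sqrt(166))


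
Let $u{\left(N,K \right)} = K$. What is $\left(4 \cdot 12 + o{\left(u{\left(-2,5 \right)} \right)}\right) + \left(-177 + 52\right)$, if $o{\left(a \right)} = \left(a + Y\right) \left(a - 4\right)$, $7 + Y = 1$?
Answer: $-78$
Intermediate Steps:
$Y = -6$ ($Y = -7 + 1 = -6$)
$o{\left(a \right)} = \left(-6 + a\right) \left(-4 + a\right)$ ($o{\left(a \right)} = \left(a - 6\right) \left(a - 4\right) = \left(-6 + a\right) \left(-4 + a\right)$)
$\left(4 \cdot 12 + o{\left(u{\left(-2,5 \right)} \right)}\right) + \left(-177 + 52\right) = \left(4 \cdot 12 + \left(24 + 5^{2} - 50\right)\right) + \left(-177 + 52\right) = \left(48 + \left(24 + 25 - 50\right)\right) - 125 = \left(48 - 1\right) - 125 = 47 - 125 = -78$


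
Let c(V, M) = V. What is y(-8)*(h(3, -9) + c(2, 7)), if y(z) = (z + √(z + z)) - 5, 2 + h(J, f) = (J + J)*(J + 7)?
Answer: -780 + 240*I ≈ -780.0 + 240.0*I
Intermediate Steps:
h(J, f) = -2 + 2*J*(7 + J) (h(J, f) = -2 + (J + J)*(J + 7) = -2 + (2*J)*(7 + J) = -2 + 2*J*(7 + J))
y(z) = -5 + z + √2*√z (y(z) = (z + √(2*z)) - 5 = (z + √2*√z) - 5 = -5 + z + √2*√z)
y(-8)*(h(3, -9) + c(2, 7)) = (-5 - 8 + √2*√(-8))*((-2 + 2*3² + 14*3) + 2) = (-5 - 8 + √2*(2*I*√2))*((-2 + 2*9 + 42) + 2) = (-5 - 8 + 4*I)*((-2 + 18 + 42) + 2) = (-13 + 4*I)*(58 + 2) = (-13 + 4*I)*60 = -780 + 240*I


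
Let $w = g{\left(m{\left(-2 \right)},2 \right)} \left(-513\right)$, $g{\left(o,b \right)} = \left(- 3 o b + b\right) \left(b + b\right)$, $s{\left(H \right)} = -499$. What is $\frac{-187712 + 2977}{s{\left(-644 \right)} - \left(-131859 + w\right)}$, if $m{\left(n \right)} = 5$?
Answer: $- \frac{184735}{73904} \approx -2.4997$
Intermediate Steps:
$g{\left(o,b \right)} = 2 b \left(b - 3 b o\right)$ ($g{\left(o,b \right)} = \left(- 3 b o + b\right) 2 b = \left(b - 3 b o\right) 2 b = 2 b \left(b - 3 b o\right)$)
$w = 57456$ ($w = 2^{2} \left(2 - 30\right) \left(-513\right) = 4 \left(2 - 30\right) \left(-513\right) = 4 \left(-28\right) \left(-513\right) = \left(-112\right) \left(-513\right) = 57456$)
$\frac{-187712 + 2977}{s{\left(-644 \right)} - \left(-131859 + w\right)} = \frac{-187712 + 2977}{-499 + \left(131859 - 57456\right)} = - \frac{184735}{-499 + \left(131859 - 57456\right)} = - \frac{184735}{-499 + 74403} = - \frac{184735}{73904}$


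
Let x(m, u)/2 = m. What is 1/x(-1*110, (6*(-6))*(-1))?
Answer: -1/220 ≈ -0.0045455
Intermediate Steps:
x(m, u) = 2*m
1/x(-1*110, (6*(-6))*(-1)) = 1/(2*(-1*110)) = 1/(2*(-110)) = 1/(-220) = -1/220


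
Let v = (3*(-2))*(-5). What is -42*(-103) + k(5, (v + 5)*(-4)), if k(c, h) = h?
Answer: 4186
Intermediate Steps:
v = 30 (v = -6*(-5) = 30)
-42*(-103) + k(5, (v + 5)*(-4)) = -42*(-103) + (30 + 5)*(-4) = 4326 + 35*(-4) = 4326 - 140 = 4186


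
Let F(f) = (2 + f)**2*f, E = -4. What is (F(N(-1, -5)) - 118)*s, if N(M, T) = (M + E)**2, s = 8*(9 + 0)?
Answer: 1303704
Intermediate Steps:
s = 72 (s = 8*9 = 72)
N(M, T) = (-4 + M)**2 (N(M, T) = (M - 4)**2 = (-4 + M)**2)
F(f) = f*(2 + f)**2
(F(N(-1, -5)) - 118)*s = ((-4 - 1)**2*(2 + (-4 - 1)**2)**2 - 118)*72 = ((-5)**2*(2 + (-5)**2)**2 - 118)*72 = (25*(2 + 25)**2 - 118)*72 = (25*27**2 - 118)*72 = (25*729 - 118)*72 = (18225 - 118)*72 = 18107*72 = 1303704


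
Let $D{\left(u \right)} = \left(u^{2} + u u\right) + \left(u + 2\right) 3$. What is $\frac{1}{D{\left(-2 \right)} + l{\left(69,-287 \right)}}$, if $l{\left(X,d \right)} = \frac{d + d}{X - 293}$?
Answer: $\frac{16}{169} \approx 0.094675$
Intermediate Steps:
$l{\left(X,d \right)} = \frac{2 d}{-293 + X}$
$D{\left(u \right)} = 6 + 2 u^{2} + 3 u$ ($D{\left(u \right)} = \left(u^{2} + u^{2}\right) + \left(2 + u\right) 3 = 2 u^{2} + \left(6 + 3 u\right) = 6 + 2 u^{2} + 3 u$)
$\frac{1}{D{\left(-2 \right)} + l{\left(69,-287 \right)}} = \frac{1}{\left(6 + 2 \left(-2\right)^{2} + 3 \left(-2\right)\right) + 2 \left(-287\right) \frac{1}{-293 + 69}} = \frac{1}{\left(6 + 2 \cdot 4 - 6\right) + 2 \left(-287\right) \frac{1}{-224}} = \frac{1}{\left(6 + 8 - 6\right) + 2 \left(-287\right) \left(- \frac{1}{224}\right)} = \frac{1}{8 + \frac{41}{16}} = \frac{1}{\frac{169}{16}} = \frac{16}{169}$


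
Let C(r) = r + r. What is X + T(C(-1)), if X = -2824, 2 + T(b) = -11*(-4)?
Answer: -2782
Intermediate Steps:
C(r) = 2*r
T(b) = 42 (T(b) = -2 - 11*(-4) = -2 + 44 = 42)
X + T(C(-1)) = -2824 + 42 = -2782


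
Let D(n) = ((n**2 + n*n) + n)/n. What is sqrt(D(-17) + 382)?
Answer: sqrt(349) ≈ 18.682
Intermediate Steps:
D(n) = (n + 2*n**2)/n (D(n) = ((n**2 + n**2) + n)/n = (2*n**2 + n)/n = (n + 2*n**2)/n)
sqrt(D(-17) + 382) = sqrt((1 + 2*(-17)) + 382) = sqrt((1 - 34) + 382) = sqrt(-33 + 382) = sqrt(349)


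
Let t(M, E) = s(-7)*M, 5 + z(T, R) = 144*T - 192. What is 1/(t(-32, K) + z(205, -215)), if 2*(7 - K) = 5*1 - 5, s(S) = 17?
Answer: 1/28779 ≈ 3.4748e-5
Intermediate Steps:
z(T, R) = -197 + 144*T (z(T, R) = -5 + (144*T - 192) = -5 + (-192 + 144*T) = -197 + 144*T)
K = 7 (K = 7 - (5*1 - 5)/2 = 7 - (5 - 5)/2 = 7 - ½*0 = 7 + 0 = 7)
t(M, E) = 17*M
1/(t(-32, K) + z(205, -215)) = 1/(17*(-32) + (-197 + 144*205)) = 1/(-544 + (-197 + 29520)) = 1/(-544 + 29323) = 1/28779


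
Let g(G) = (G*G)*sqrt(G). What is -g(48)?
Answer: -9216*sqrt(3) ≈ -15963.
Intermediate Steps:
g(G) = G**(5/2) (g(G) = G**2*sqrt(G) = G**(5/2))
-g(48) = -48**(5/2) = -9216*sqrt(3)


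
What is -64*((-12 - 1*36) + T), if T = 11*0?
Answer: 3072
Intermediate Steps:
T = 0
-64*((-12 - 1*36) + T) = -64*((-12 - 1*36) + 0) = -64*((-12 - 36) + 0) = -64*(-48 + 0) = -64*(-48) = 3072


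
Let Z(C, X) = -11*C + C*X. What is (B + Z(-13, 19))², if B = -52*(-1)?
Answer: 2704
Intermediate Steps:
B = 52
(B + Z(-13, 19))² = (52 - 13*(-11 + 19))² = (52 - 13*8)² = (52 - 104)² = (-52)² = 2704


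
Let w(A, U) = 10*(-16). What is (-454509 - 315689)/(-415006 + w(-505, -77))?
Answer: 385099/207583 ≈ 1.8552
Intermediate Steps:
w(A, U) = -160
(-454509 - 315689)/(-415006 + w(-505, -77)) = (-454509 - 315689)/(-415006 - 160) = -770198/(-415166) = -770198*(-1/415166) = 385099/207583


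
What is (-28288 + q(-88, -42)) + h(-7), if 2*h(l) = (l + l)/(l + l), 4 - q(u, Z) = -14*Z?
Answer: -57743/2 ≈ -28872.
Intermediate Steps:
q(u, Z) = 4 + 14*Z (q(u, Z) = 4 - (-14)*Z = 4 + 14*Z)
h(l) = ½ (h(l) = ((l + l)/(l + l))/2 = ((2*l)/((2*l)))/2 = ((2*l)*(1/(2*l)))/2 = (½)*1 = ½)
(-28288 + q(-88, -42)) + h(-7) = (-28288 + (4 + 14*(-42))) + ½ = (-28288 + (4 - 588)) + ½ = (-28288 - 584) + ½ = -28872 + ½ = -57743/2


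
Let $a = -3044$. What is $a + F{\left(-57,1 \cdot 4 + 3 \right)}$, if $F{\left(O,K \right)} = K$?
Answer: $-3037$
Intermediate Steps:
$a + F{\left(-57,1 \cdot 4 + 3 \right)} = -3044 + \left(1 \cdot 4 + 3\right) = -3044 + \left(4 + 3\right) = -3044 + 7 = -3037$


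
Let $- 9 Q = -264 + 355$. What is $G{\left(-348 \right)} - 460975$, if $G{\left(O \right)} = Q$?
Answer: $- \frac{4148866}{9} \approx -4.6099 \cdot 10^{5}$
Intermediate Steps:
$Q = - \frac{91}{9}$ ($Q = - \frac{-264 + 355}{9} = \left(- \frac{1}{9}\right) 91 = - \frac{91}{9} \approx -10.111$)
$G{\left(O \right)} = - \frac{91}{9}$
$G{\left(-348 \right)} - 460975 = - \frac{91}{9} - 460975 = - \frac{4148866}{9}$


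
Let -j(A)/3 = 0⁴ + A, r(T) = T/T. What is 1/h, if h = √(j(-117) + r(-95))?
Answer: √22/88 ≈ 0.053300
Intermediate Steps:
r(T) = 1
j(A) = -3*A (j(A) = -3*(0⁴ + A) = -3*(0 + A) = -3*A)
h = 4*√22 (h = √(-3*(-117) + 1) = √(351 + 1) = √352 = 4*√22 ≈ 18.762)
1/h = 1/(4*√22) = √22/88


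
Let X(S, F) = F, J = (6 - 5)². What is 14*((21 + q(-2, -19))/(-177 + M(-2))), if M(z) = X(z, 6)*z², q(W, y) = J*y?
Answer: -28/153 ≈ -0.18301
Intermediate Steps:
J = 1 (J = 1² = 1)
q(W, y) = y (q(W, y) = 1*y = y)
M(z) = 6*z²
14*((21 + q(-2, -19))/(-177 + M(-2))) = 14*((21 - 19)/(-177 + 6*(-2)²)) = 14*(2/(-177 + 6*4)) = 14*(2/(-177 + 24)) = 14*(2/(-153)) = 14*(2*(-1/153)) = 14*(-2/153) = -28/153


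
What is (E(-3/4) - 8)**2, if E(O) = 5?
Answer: 9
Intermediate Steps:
(E(-3/4) - 8)**2 = (5 - 8)**2 = (-3)**2 = 9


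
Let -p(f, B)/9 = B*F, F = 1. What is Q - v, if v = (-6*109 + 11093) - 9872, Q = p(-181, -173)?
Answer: 990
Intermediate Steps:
p(f, B) = -9*B
Q = 1557 (Q = -9*(-173) = 1557)
v = 567 (v = (-654 + 11093) - 9872 = 10439 - 9872 = 567)
Q - v = 1557 - 1*567 = 1557 - 567 = 990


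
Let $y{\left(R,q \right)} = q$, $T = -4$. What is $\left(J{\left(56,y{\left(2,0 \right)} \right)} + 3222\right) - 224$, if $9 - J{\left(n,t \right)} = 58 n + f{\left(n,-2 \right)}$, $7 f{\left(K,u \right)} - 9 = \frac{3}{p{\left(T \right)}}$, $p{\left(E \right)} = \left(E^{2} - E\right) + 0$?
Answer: $- \frac{33923}{140} \approx -242.31$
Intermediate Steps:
$p{\left(E \right)} = E^{2} - E$
$f{\left(K,u \right)} = \frac{183}{140}$ ($f{\left(K,u \right)} = \frac{9}{7} + \frac{3 \frac{1}{\left(-4\right) \left(-1 - 4\right)}}{7} = \frac{9}{7} + \frac{3 \frac{1}{\left(-4\right) \left(-5\right)}}{7} = \frac{9}{7} + \frac{3 \cdot \frac{1}{20}}{7} = \frac{9}{7} + \frac{1}{7} \cdot \frac{3}{20} = \frac{9}{7} + \frac{3}{140} = \frac{183}{140}$)
$J{\left(n,t \right)} = \frac{1077}{140} - 58 n$ ($J{\left(n,t \right)} = 9 - \left(58 n + \frac{183}{140}\right) = 9 - \left(\frac{183}{140} + 58 n\right) = \frac{1077}{140} - 58 n$)
$\left(J{\left(56,y{\left(2,0 \right)} \right)} + 3222\right) - 224 = \left(\left(\frac{1077}{140} - 3248\right) + 3222\right) - 224 = \left(- \frac{453643}{140} + 3222\right) - 224 = - \frac{2563}{140} - 224 = - \frac{33923}{140}$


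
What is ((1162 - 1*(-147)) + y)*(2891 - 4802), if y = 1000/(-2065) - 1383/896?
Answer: -18862055667/7552 ≈ -2.4976e+6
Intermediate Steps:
y = -107197/52864 (y = 1000*(-1/2065) - 1383*1/896 = -200/413 - 1383/896 = -107197/52864 ≈ -2.0278)
((1162 - 1*(-147)) + y)*(2891 - 4802) = ((1162 - 1*(-147)) - 107197/52864)*(2891 - 4802) = ((1162 + 147) - 107197/52864)*(-1911) = (1309 - 107197/52864)*(-1911) = (69091779/52864)*(-1911) = -18862055667/7552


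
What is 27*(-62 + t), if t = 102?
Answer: 1080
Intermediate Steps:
27*(-62 + t) = 27*(-62 + 102) = 27*40 = 1080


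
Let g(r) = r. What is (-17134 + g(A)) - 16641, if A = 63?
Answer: -33712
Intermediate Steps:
(-17134 + g(A)) - 16641 = (-17134 + 63) - 16641 = -17071 - 16641 = -33712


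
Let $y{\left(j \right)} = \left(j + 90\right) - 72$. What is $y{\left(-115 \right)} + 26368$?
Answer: $26271$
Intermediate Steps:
$y{\left(j \right)} = 18 + j$ ($y{\left(j \right)} = \left(90 + j\right) - 72 = 18 + j$)
$y{\left(-115 \right)} + 26368 = \left(18 - 115\right) + 26368 = -97 + 26368 = 26271$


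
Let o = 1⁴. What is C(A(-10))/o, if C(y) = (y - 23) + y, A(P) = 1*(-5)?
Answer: -33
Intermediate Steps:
A(P) = -5
C(y) = -23 + 2*y (C(y) = (-23 + y) + y = -23 + 2*y)
o = 1
C(A(-10))/o = (-23 + 2*(-5))/1 = (-23 - 10)*1 = -33*1 = -33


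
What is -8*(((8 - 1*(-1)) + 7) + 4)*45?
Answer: -7200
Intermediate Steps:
-8*(((8 - 1*(-1)) + 7) + 4)*45 = -8*(((8 + 1) + 7) + 4)*45 = -8*((9 + 7) + 4)*45 = -8*(16 + 4)*45 = -8*20*45 = -160*45 = -7200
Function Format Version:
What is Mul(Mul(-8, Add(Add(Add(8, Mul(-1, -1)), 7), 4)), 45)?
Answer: -7200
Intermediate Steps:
Mul(Mul(-8, Add(Add(Add(8, Mul(-1, -1)), 7), 4)), 45) = Mul(Mul(-8, Add(Add(Add(8, 1), 7), 4)), 45) = Mul(Mul(-8, Add(Add(9, 7), 4)), 45) = Mul(Mul(-8, Add(16, 4)), 45) = Mul(Mul(-8, 20), 45) = Mul(-160, 45) = -7200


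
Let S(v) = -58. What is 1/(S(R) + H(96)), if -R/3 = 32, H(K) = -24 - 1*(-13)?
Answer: -1/69 ≈ -0.014493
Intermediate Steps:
H(K) = -11 (H(K) = -24 + 13 = -11)
R = -96 (R = -3*32 = -96)
1/(S(R) + H(96)) = 1/(-58 - 11) = 1/(-69) = -1/69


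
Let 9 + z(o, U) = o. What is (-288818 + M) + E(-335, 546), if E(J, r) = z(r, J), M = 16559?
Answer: -271722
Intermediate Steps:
z(o, U) = -9 + o
E(J, r) = -9 + r
(-288818 + M) + E(-335, 546) = (-288818 + 16559) + (-9 + 546) = -272259 + 537 = -271722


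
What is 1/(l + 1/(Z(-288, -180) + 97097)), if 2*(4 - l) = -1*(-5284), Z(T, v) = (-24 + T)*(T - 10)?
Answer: -190073/501412573 ≈ -0.00037907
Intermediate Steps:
Z(T, v) = (-24 + T)*(-10 + T)
l = -2638 (l = 4 - (-1)*(-5284)/2 = 4 - ½*5284 = 4 - 2642 = -2638)
1/(l + 1/(Z(-288, -180) + 97097)) = 1/(-2638 + 1/((240 + (-288)² - 34*(-288)) + 97097)) = 1/(-2638 + 1/((240 + 82944 + 9792) + 97097)) = 1/(-2638 + 1/(92976 + 97097)) = 1/(-2638 + 1/190073) = 1/(-501412573/190073) = -190073/501412573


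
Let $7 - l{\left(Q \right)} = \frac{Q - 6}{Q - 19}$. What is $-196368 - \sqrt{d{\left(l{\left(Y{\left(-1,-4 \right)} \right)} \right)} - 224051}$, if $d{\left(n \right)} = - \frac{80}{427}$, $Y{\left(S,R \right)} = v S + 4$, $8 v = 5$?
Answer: $-196368 - \frac{i \sqrt{40851028939}}{427} \approx -1.9637 \cdot 10^{5} - 473.34 i$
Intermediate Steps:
$v = \frac{5}{8}$ ($v = \frac{1}{8} \cdot 5 = \frac{5}{8} \approx 0.625$)
$Y{\left(S,R \right)} = 4 + \frac{5 S}{8}$ ($Y{\left(S,R \right)} = \frac{5 S}{8} + 4 = 4 + \frac{5 S}{8}$)
$l{\left(Q \right)} = 7 - \frac{-6 + Q}{-19 + Q}$ ($l{\left(Q \right)} = 7 - \frac{Q - 6}{Q - 19} = 7 - \frac{-6 + Q}{-19 + Q}$)
$d{\left(n \right)} = - \frac{80}{427}$ ($d{\left(n \right)} = \left(-80\right) \frac{1}{427} = - \frac{80}{427}$)
$-196368 - \sqrt{d{\left(l{\left(Y{\left(-1,-4 \right)} \right)} \right)} - 224051} = -196368 - \sqrt{- \frac{80}{427} - 224051} = -196368 - \sqrt{- \frac{95669857}{427}} = -196368 - \frac{i \sqrt{40851028939}}{427}$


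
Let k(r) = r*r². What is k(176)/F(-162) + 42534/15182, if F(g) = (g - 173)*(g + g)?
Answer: 10923187949/205981785 ≈ 53.030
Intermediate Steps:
k(r) = r³
F(g) = 2*g*(-173 + g) (F(g) = (-173 + g)*(2*g) = 2*g*(-173 + g))
k(176)/F(-162) + 42534/15182 = 176³/((2*(-162)*(-173 - 162))) + 42534/15182 = 5451776/((2*(-162)*(-335))) + 42534*(1/15182) = 5451776/108540 + 21267/7591 = 5451776*(1/108540) + 21267/7591 = 1362944/27135 + 21267/7591 = 10923187949/205981785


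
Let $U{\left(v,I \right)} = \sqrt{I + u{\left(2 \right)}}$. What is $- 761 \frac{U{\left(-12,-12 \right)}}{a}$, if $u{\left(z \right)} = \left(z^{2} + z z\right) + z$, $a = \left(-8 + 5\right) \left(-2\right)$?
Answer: $- \frac{761 i \sqrt{2}}{6} \approx - 179.37 i$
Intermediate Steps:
$a = 6$ ($a = \left(-3\right) \left(-2\right) = 6$)
$u{\left(z \right)} = z + 2 z^{2}$ ($u{\left(z \right)} = \left(z^{2} + z^{2}\right) + z = 2 z^{2} + z = z + 2 z^{2}$)
$U{\left(v,I \right)} = \sqrt{10 + I}$ ($U{\left(v,I \right)} = \sqrt{I + 2 \left(1 + 2 \cdot 2\right)} = \sqrt{I + 2 \left(1 + 4\right)} = \sqrt{I + 2 \cdot 5} = \sqrt{I + 10} = \sqrt{10 + I}$)
$- 761 \frac{U{\left(-12,-12 \right)}}{a} = - 761 \frac{\sqrt{10 - 12}}{6} = - 761 \sqrt{-2} \cdot \frac{1}{6} = - 761 i \sqrt{2} \cdot \frac{1}{6} = - 761 \frac{i \sqrt{2}}{6} = - \frac{761 i \sqrt{2}}{6}$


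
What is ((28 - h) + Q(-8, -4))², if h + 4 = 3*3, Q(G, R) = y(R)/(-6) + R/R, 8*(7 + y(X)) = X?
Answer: 10201/16 ≈ 637.56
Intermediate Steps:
y(X) = -7 + X/8
Q(G, R) = 13/6 - R/48 (Q(G, R) = (-7 + R/8)/(-6) + R/R = (-7 + R/8)*(-⅙) + 1 = (7/6 - R/48) + 1 = 13/6 - R/48)
h = 5 (h = -4 + 3*3 = -4 + 9 = 5)
((28 - h) + Q(-8, -4))² = ((28 - 1*5) + (13/6 - 1/48*(-4)))² = ((28 - 5) + (13/6 + 1/12))² = (23 + 9/4)² = (101/4)² = 10201/16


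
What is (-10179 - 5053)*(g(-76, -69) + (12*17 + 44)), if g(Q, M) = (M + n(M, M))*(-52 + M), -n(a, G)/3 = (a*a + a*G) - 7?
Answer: -52741439744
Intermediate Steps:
n(a, G) = 21 - 3*a² - 3*G*a (n(a, G) = -3*((a*a + a*G) - 7) = -3*((a² + G*a) - 7) = -3*(-7 + a² + G*a) = 21 - 3*a² - 3*G*a)
g(Q, M) = (-52 + M)*(21 + M - 6*M²) (g(Q, M) = (M + (21 - 3*M² - 3*M*M))*(-52 + M) = (M + (21 - 3*M² - 3*M²))*(-52 + M) = (M + (21 - 6*M²))*(-52 + M) = (21 + M - 6*M²)*(-52 + M) = (-52 + M)*(21 + M - 6*M²))
(-10179 - 5053)*(g(-76, -69) + (12*17 + 44)) = (-10179 - 5053)*((-1092 - 31*(-69) - 6*(-69)³ + 313*(-69)²) + (12*17 + 44)) = -15232*((-1092 + 2139 - 6*(-328509) + 313*4761) + (204 + 44)) = -15232*((-1092 + 2139 + 1971054 + 1490193) + 248) = -15232*(3462294 + 248) = -15232*3462542 = -52741439744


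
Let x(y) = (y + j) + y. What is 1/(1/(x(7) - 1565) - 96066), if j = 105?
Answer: -1446/138911437 ≈ -1.0410e-5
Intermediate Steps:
x(y) = 105 + 2*y (x(y) = (y + 105) + y = (105 + y) + y = 105 + 2*y)
1/(1/(x(7) - 1565) - 96066) = 1/(1/((105 + 2*7) - 1565) - 96066) = 1/(1/((105 + 14) - 1565) - 96066) = 1/(1/(119 - 1565) - 96066) = 1/(1/(-1446) - 96066) = 1/(-1/1446 - 96066) = 1/(-138911437/1446) = -1446/138911437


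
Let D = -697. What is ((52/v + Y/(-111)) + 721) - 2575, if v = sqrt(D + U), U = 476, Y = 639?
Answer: -68811/37 - 4*I*sqrt(221)/17 ≈ -1859.8 - 3.4979*I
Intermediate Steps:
v = I*sqrt(221) (v = sqrt(-697 + 476) = sqrt(-221) = I*sqrt(221) ≈ 14.866*I)
((52/v + Y/(-111)) + 721) - 2575 = ((52/((I*sqrt(221))) + 639/(-111)) + 721) - 2575 = ((52*(-I*sqrt(221)/221) + 639*(-1/111)) + 721) - 2575 = ((-4*I*sqrt(221)/17 - 213/37) + 721) - 2575 = ((-213/37 - 4*I*sqrt(221)/17) + 721) - 2575 = (26464/37 - 4*I*sqrt(221)/17) - 2575 = -68811/37 - 4*I*sqrt(221)/17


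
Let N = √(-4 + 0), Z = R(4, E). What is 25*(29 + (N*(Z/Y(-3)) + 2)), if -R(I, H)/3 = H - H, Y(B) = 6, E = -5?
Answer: 775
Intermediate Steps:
R(I, H) = 0 (R(I, H) = -3*(H - H) = -3*0 = 0)
Z = 0
N = 2*I (N = √(-4) = 2*I ≈ 2.0*I)
25*(29 + (N*(Z/Y(-3)) + 2)) = 25*(29 + ((2*I)*(0/6) + 2)) = 25*(29 + ((2*I)*(0*(⅙)) + 2)) = 25*(29 + ((2*I)*0 + 2)) = 25*(29 + (0 + 2)) = 25*(29 + 2) = 25*31 = 775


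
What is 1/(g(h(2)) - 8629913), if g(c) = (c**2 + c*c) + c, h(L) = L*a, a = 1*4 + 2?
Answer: -1/8629613 ≈ -1.1588e-7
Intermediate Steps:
a = 6 (a = 4 + 2 = 6)
h(L) = 6*L (h(L) = L*6 = 6*L)
g(c) = c + 2*c**2 (g(c) = (c**2 + c**2) + c = 2*c**2 + c = c + 2*c**2)
1/(g(h(2)) - 8629913) = 1/((6*2)*(1 + 2*(6*2)) - 8629913) = 1/(12*(1 + 2*12) - 8629913) = 1/(12*(1 + 24) - 8629913) = 1/(12*25 - 8629913) = 1/(300 - 8629913) = 1/(-8629613) = -1/8629613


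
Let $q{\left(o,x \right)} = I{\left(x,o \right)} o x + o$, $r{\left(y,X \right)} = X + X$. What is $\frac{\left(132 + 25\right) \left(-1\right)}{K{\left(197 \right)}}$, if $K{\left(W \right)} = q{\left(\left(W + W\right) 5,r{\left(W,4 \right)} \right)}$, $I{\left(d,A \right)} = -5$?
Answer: $\frac{157}{76830} \approx 0.0020435$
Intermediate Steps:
$r{\left(y,X \right)} = 2 X$
$q{\left(o,x \right)} = o - 5 o x$ ($q{\left(o,x \right)} = - 5 o x + o = o - 5 o x$)
$K{\left(W \right)} = - 390 W$ ($K{\left(W \right)} = \left(W + W\right) 5 \left(1 - 5 \cdot 2 \cdot 4\right) = 2 W 5 \left(1 - 40\right) = 10 W \left(1 - 40\right) = 10 W \left(-39\right) = - 390 W$)
$\frac{\left(132 + 25\right) \left(-1\right)}{K{\left(197 \right)}} = \frac{\left(132 + 25\right) \left(-1\right)}{\left(-390\right) 197} = \frac{157 \left(-1\right)}{-76830} = \left(-157\right) \left(- \frac{1}{76830}\right) = \frac{157}{76830}$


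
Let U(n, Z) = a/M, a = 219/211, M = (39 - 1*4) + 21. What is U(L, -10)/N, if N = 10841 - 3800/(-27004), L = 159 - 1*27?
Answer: 1478469/864795800456 ≈ 1.7096e-6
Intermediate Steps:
L = 132 (L = 159 - 27 = 132)
M = 56 (M = (39 - 4) + 21 = 35 + 21 = 56)
a = 219/211 (a = 219*(1/211) = 219/211 ≈ 1.0379)
U(n, Z) = 219/11816 (U(n, Z) = (219/211)/56 = (219/211)*(1/56) = 219/11816)
N = 73188541/6751 (N = 10841 - 3800*(-1/27004) = 10841 + 950/6751 = 73188541/6751 ≈ 10841.)
U(L, -10)/N = 219/(11816*(73188541/6751)) = (219/11816)*(6751/73188541) = 1478469/864795800456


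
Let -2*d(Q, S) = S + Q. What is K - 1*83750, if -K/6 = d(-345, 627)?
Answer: -82904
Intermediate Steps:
d(Q, S) = -Q/2 - S/2 (d(Q, S) = -(S + Q)/2 = -(Q + S)/2 = -Q/2 - S/2)
K = 846 (K = -6*(-1/2*(-345) - 1/2*627) = -6*(345/2 - 627/2) = -6*(-141) = 846)
K - 1*83750 = 846 - 1*83750 = 846 - 83750 = -82904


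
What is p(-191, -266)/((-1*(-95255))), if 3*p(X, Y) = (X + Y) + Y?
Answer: -241/95255 ≈ -0.0025300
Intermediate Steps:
p(X, Y) = X/3 + 2*Y/3 (p(X, Y) = ((X + Y) + Y)/3 = (X + 2*Y)/3 = X/3 + 2*Y/3)
p(-191, -266)/((-1*(-95255))) = ((⅓)*(-191) + (⅔)*(-266))/((-1*(-95255))) = (-191/3 - 532/3)/95255 = -241*1/95255 = -241/95255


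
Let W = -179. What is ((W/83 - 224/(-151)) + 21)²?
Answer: 64900619536/157076089 ≈ 413.18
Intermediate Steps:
((W/83 - 224/(-151)) + 21)² = ((-179/83 - 224/(-151)) + 21)² = ((-179*1/83 - 224*(-1/151)) + 21)² = ((-179/83 + 224/151) + 21)² = (-8437/12533 + 21)² = (254756/12533)² = 64900619536/157076089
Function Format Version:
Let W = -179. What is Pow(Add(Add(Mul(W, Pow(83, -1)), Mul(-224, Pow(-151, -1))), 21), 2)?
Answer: Rational(64900619536, 157076089) ≈ 413.18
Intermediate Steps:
Pow(Add(Add(Mul(W, Pow(83, -1)), Mul(-224, Pow(-151, -1))), 21), 2) = Pow(Add(Add(Mul(-179, Pow(83, -1)), Mul(-224, Pow(-151, -1))), 21), 2) = Pow(Add(Add(Mul(-179, Rational(1, 83)), Mul(-224, Rational(-1, 151))), 21), 2) = Pow(Add(Add(Rational(-179, 83), Rational(224, 151)), 21), 2) = Pow(Add(Rational(-8437, 12533), 21), 2) = Pow(Rational(254756, 12533), 2) = Rational(64900619536, 157076089)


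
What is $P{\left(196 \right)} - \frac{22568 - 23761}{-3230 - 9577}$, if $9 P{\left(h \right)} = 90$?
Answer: $\frac{126877}{12807} \approx 9.9068$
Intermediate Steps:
$P{\left(h \right)} = 10$ ($P{\left(h \right)} = \frac{1}{9} \cdot 90 = 10$)
$P{\left(196 \right)} - \frac{22568 - 23761}{-3230 - 9577} = 10 - \frac{22568 - 23761}{-3230 - 9577} = 10 - - \frac{1193}{-12807} = 10 - \left(-1193\right) \left(- \frac{1}{12807}\right) = 10 - \frac{1193}{12807} = \frac{126877}{12807}$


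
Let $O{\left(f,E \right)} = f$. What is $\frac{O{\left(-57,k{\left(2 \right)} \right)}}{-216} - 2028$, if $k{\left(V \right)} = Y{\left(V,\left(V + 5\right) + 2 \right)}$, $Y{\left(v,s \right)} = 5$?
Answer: $- \frac{145997}{72} \approx -2027.7$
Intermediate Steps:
$k{\left(V \right)} = 5$
$\frac{O{\left(-57,k{\left(2 \right)} \right)}}{-216} - 2028 = - \frac{57}{-216} - 2028 = \left(-57\right) \left(- \frac{1}{216}\right) - 2028 = \frac{19}{72} - 2028 = - \frac{145997}{72}$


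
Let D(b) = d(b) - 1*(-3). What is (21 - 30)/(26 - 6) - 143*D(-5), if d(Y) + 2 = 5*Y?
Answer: 68631/20 ≈ 3431.6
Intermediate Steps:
d(Y) = -2 + 5*Y
D(b) = 1 + 5*b (D(b) = (-2 + 5*b) - 1*(-3) = (-2 + 5*b) + 3 = 1 + 5*b)
(21 - 30)/(26 - 6) - 143*D(-5) = (21 - 30)/(26 - 6) - 143*(1 + 5*(-5)) = -9/20 - 143*(1 - 25) = -9*1/20 - 143*(-24) = -9/20 + 3432 = 68631/20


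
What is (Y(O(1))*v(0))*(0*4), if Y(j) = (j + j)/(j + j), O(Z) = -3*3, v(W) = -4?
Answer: 0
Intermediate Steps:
O(Z) = -9
Y(j) = 1 (Y(j) = (2*j)/((2*j)) = (2*j)*(1/(2*j)) = 1)
(Y(O(1))*v(0))*(0*4) = (1*(-4))*(0*4) = -4*0 = 0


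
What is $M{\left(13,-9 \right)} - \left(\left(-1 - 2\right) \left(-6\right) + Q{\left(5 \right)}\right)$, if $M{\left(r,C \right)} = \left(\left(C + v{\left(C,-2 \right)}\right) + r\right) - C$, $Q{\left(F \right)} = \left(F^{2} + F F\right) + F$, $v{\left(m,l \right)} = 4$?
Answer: $-56$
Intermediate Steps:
$Q{\left(F \right)} = F + 2 F^{2}$ ($Q{\left(F \right)} = \left(F^{2} + F^{2}\right) + F = 2 F^{2} + F = F + 2 F^{2}$)
$M{\left(r,C \right)} = 4 + r$ ($M{\left(r,C \right)} = \left(\left(C + 4\right) + r\right) - C = \left(\left(4 + C\right) + r\right) - C = \left(4 + C + r\right) - C = 4 + r$)
$M{\left(13,-9 \right)} - \left(\left(-1 - 2\right) \left(-6\right) + Q{\left(5 \right)}\right) = \left(4 + 13\right) - \left(\left(-1 - 2\right) \left(-6\right) + 5 \left(1 + 2 \cdot 5\right)\right) = 17 - \left(\left(-3\right) \left(-6\right) + 5 \left(1 + 10\right)\right) = 17 - \left(18 + 5 \cdot 11\right) = 17 - \left(18 + 55\right) = 17 - 73 = -56$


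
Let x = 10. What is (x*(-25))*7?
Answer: -1750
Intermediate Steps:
(x*(-25))*7 = (10*(-25))*7 = -250*7 = -1750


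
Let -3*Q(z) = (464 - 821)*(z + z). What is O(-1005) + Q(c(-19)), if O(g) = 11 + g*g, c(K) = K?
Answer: 1005514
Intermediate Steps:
O(g) = 11 + g²
Q(z) = 238*z (Q(z) = -(464 - 821)*(z + z)/3 = -(-119)*2*z = -(-238)*z = 238*z)
O(-1005) + Q(c(-19)) = (11 + (-1005)²) + 238*(-19) = (11 + 1010025) - 4522 = 1010036 - 4522 = 1005514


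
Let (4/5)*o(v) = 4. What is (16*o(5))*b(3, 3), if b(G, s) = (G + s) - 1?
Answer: 400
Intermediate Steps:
b(G, s) = -1 + G + s
o(v) = 5 (o(v) = (5/4)*4 = 5)
(16*o(5))*b(3, 3) = (16*5)*(-1 + 3 + 3) = 80*5 = 400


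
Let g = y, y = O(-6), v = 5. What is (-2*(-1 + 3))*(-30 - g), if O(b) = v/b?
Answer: 350/3 ≈ 116.67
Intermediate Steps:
O(b) = 5/b
y = -5/6 (y = 5/(-6) = 5*(-1/6) = -5/6 ≈ -0.83333)
g = -5/6 ≈ -0.83333
(-2*(-1 + 3))*(-30 - g) = (-2*(-1 + 3))*(-30 - 1*(-5/6)) = (-2*2)*(-30 + 5/6) = -4*(-175/6) = 350/3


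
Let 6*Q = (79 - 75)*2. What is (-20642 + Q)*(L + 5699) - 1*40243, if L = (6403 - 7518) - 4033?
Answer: -34239751/3 ≈ -1.1413e+7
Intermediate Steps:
Q = 4/3 (Q = ((79 - 75)*2)/6 = (4*2)/6 = (⅙)*8 = 4/3 ≈ 1.3333)
L = -5148 (L = -1115 - 4033 = -5148)
(-20642 + Q)*(L + 5699) - 1*40243 = (-20642 + 4/3)*(-5148 + 5699) - 1*40243 = -61922/3*551 - 40243 = -34119022/3 - 40243 = -34239751/3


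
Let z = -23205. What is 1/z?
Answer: -1/23205 ≈ -4.3094e-5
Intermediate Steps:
1/z = 1/(-23205) = -1/23205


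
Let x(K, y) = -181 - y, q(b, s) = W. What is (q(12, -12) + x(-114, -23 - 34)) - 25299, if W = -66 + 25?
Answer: -25464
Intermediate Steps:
W = -41
q(b, s) = -41
(q(12, -12) + x(-114, -23 - 34)) - 25299 = (-41 + (-181 - (-23 - 34))) - 25299 = (-41 + (-181 - 1*(-57))) - 25299 = (-41 + (-181 + 57)) - 25299 = (-41 - 124) - 25299 = -165 - 25299 = -25464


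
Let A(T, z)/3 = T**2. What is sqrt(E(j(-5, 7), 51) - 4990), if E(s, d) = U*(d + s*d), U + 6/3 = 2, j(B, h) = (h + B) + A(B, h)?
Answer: I*sqrt(4990) ≈ 70.64*I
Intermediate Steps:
A(T, z) = 3*T**2
j(B, h) = B + h + 3*B**2 (j(B, h) = (h + B) + 3*B**2 = (B + h) + 3*B**2 = B + h + 3*B**2)
U = 0 (U = -2 + 2 = 0)
E(s, d) = 0 (E(s, d) = 0*(d + s*d) = 0*(d + d*s) = 0)
sqrt(E(j(-5, 7), 51) - 4990) = sqrt(0 - 4990) = sqrt(-4990) = I*sqrt(4990)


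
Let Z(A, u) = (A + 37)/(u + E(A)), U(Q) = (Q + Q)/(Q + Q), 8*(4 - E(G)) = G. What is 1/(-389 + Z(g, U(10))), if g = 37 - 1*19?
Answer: -1/369 ≈ -0.0027100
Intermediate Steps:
E(G) = 4 - G/8
g = 18 (g = 37 - 19 = 18)
U(Q) = 1 (U(Q) = (2*Q)/((2*Q)) = (2*Q)*(1/(2*Q)) = 1)
Z(A, u) = (37 + A)/(4 + u - A/8) (Z(A, u) = (A + 37)/(u + (4 - A/8)) = (37 + A)/(4 + u - A/8))
1/(-389 + Z(g, U(10))) = 1/(-389 + 8*(37 + 18)/(32 - 1*18 + 8*1)) = 1/(-389 + 8*55/(32 - 18 + 8)) = 1/(-389 + 8*55/22) = 1/(-389 + 8*(1/22)*55) = 1/(-389 + 20) = 1/(-369) = -1/369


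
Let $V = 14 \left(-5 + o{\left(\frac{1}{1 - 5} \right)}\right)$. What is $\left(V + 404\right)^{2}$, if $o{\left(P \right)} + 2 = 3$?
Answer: $121104$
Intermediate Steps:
$o{\left(P \right)} = 1$ ($o{\left(P \right)} = -2 + 3 = 1$)
$V = -56$ ($V = 14 \left(-5 + 1\right) = 14 \left(-4\right) = -56$)
$\left(V + 404\right)^{2} = \left(-56 + 404\right)^{2} = 348^{2} = 121104$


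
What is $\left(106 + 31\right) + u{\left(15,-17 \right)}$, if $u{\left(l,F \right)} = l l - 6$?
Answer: $356$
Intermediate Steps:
$u{\left(l,F \right)} = -6 + l^{2}$ ($u{\left(l,F \right)} = l^{2} - 6 = -6 + l^{2}$)
$\left(106 + 31\right) + u{\left(15,-17 \right)} = \left(106 + 31\right) - \left(6 - 15^{2}\right) = 137 + \left(-6 + 225\right) = 137 + 219 = 356$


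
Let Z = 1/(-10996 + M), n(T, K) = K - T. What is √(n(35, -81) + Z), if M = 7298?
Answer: I*√857938/86 ≈ 10.77*I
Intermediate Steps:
Z = -1/3698 (Z = 1/(-10996 + 7298) = 1/(-3698) = -1/3698 ≈ -0.00027042)
√(n(35, -81) + Z) = √((-81 - 1*35) - 1/3698) = √((-81 - 35) - 1/3698) = √(-116 - 1/3698) = √(-428969/3698) = I*√857938/86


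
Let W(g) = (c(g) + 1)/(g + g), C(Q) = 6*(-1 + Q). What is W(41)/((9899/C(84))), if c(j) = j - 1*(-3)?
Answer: 11205/405859 ≈ 0.027608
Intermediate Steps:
C(Q) = -6 + 6*Q
c(j) = 3 + j (c(j) = j + 3 = 3 + j)
W(g) = (4 + g)/(2*g) (W(g) = ((3 + g) + 1)/(g + g) = (4 + g)/((2*g)) = (4 + g)*(1/(2*g)) = (4 + g)/(2*g))
W(41)/((9899/C(84))) = ((½)*(4 + 41)/41)/((9899/(-6 + 6*84))) = ((½)*(1/41)*45)/((9899/(-6 + 504))) = 45/(82*((9899/498))) = 45/(82*((9899*(1/498)))) = 45/(82*(9899/498)) = (45/82)*(498/9899) = 11205/405859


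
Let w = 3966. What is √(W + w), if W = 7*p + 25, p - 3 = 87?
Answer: √4621 ≈ 67.978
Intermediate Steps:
p = 90 (p = 3 + 87 = 90)
W = 655 (W = 7*90 + 25 = 630 + 25 = 655)
√(W + w) = √(655 + 3966) = √4621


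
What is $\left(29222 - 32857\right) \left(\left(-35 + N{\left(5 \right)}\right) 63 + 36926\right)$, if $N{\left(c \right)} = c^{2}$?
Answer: $-131935960$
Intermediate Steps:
$\left(29222 - 32857\right) \left(\left(-35 + N{\left(5 \right)}\right) 63 + 36926\right) = \left(29222 - 32857\right) \left(\left(-35 + 5^{2}\right) 63 + 36926\right) = - 3635 \left(\left(-35 + 25\right) 63 + 36926\right) = - 3635 \left(\left(-10\right) 63 + 36926\right) = - 3635 \left(-630 + 36926\right) = \left(-3635\right) 36296 = -131935960$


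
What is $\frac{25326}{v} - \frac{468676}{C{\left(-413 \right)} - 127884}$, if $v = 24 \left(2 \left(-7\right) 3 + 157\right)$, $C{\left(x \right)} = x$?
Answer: $\frac{58240969}{4539740} \approx 12.829$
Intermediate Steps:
$v = 2760$ ($v = 24 \left(\left(-14\right) 3 + 157\right) = 24 \left(-42 + 157\right) = 24 \cdot 115 = 2760$)
$\frac{25326}{v} - \frac{468676}{C{\left(-413 \right)} - 127884} = \frac{25326}{2760} - \frac{468676}{-413 - 127884} = 25326 \cdot \frac{1}{2760} - \frac{468676}{-128297} = \frac{4221}{460} - - \frac{36052}{9869} = \frac{4221}{460} + \frac{36052}{9869} = \frac{58240969}{4539740}$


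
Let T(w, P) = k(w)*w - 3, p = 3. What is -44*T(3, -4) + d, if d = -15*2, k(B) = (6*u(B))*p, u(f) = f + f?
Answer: -14154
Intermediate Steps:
u(f) = 2*f
k(B) = 36*B (k(B) = (6*(2*B))*3 = (12*B)*3 = 36*B)
T(w, P) = -3 + 36*w**2 (T(w, P) = (36*w)*w - 3 = 36*w**2 - 3 = -3 + 36*w**2)
d = -30
-44*T(3, -4) + d = -44*(-3 + 36*3**2) - 30 = -44*(-3 + 36*9) - 30 = -44*(-3 + 324) - 30 = -44*321 - 30 = -14124 - 30 = -14154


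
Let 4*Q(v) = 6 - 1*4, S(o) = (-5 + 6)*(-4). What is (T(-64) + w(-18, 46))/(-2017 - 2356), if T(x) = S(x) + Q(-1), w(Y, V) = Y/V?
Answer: 179/201158 ≈ 0.00088985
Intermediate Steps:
S(o) = -4 (S(o) = 1*(-4) = -4)
Q(v) = ½ (Q(v) = (6 - 1*4)/4 = (6 - 4)/4 = (¼)*2 = ½)
T(x) = -7/2 (T(x) = -4 + ½ = -7/2)
(T(-64) + w(-18, 46))/(-2017 - 2356) = (-7/2 - 18/46)/(-2017 - 2356) = (-7/2 - 18*1/46)/(-4373) = (-7/2 - 9/23)*(-1/4373) = -179/46*(-1/4373) = 179/201158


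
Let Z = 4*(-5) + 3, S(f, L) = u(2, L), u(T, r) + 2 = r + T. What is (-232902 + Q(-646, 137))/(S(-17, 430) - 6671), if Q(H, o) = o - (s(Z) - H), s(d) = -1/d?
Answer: 3967988/106097 ≈ 37.400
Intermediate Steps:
u(T, r) = -2 + T + r (u(T, r) = -2 + (r + T) = -2 + (T + r) = -2 + T + r)
S(f, L) = L (S(f, L) = -2 + 2 + L = L)
Z = -17 (Z = -20 + 3 = -17)
Q(H, o) = -1/17 + H + o (Q(H, o) = o - (-1/(-17) - H) = o - (-1*(-1/17) - H) = o - (1/17 - H) = o + (-1/17 + H) = -1/17 + H + o)
(-232902 + Q(-646, 137))/(S(-17, 430) - 6671) = (-232902 + (-1/17 - 646 + 137))/(430 - 6671) = (-232902 - 8654/17)/(-6241) = -3967988/17*(-1/6241) = 3967988/106097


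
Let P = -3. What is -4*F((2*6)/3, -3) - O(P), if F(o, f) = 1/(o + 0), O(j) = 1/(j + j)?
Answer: -5/6 ≈ -0.83333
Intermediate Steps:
O(j) = 1/(2*j)
F(o, f) = 1/o
-4*F((2*6)/3, -3) - O(P) = -4/((2*6)/3) - 1/(2*(-3)) = -4/(12*(1/3)) - (-1)/(2*3) = -4/4 - 1*(-1/6) = -4*1/4 + 1/6 = -1 + 1/6 = -5/6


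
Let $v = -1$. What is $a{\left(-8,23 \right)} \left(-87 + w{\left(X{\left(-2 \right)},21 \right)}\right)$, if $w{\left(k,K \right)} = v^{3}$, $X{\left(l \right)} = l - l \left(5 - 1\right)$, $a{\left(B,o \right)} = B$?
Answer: $704$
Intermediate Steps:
$X{\left(l \right)} = - 3 l$ ($X{\left(l \right)} = l - l 4 = l - 4 l = - 3 l$)
$w{\left(k,K \right)} = -1$ ($w{\left(k,K \right)} = \left(-1\right)^{3} = -1$)
$a{\left(-8,23 \right)} \left(-87 + w{\left(X{\left(-2 \right)},21 \right)}\right) = - 8 \left(-87 - 1\right) = \left(-8\right) \left(-88\right) = 704$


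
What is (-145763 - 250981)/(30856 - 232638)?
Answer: 198372/100891 ≈ 1.9662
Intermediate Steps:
(-145763 - 250981)/(30856 - 232638) = -396744/(-201782) = -396744*(-1/201782) = 198372/100891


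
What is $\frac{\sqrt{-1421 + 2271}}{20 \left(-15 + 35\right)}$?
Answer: $\frac{\sqrt{34}}{80} \approx 0.072887$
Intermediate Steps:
$\frac{\sqrt{-1421 + 2271}}{20 \left(-15 + 35\right)} = \frac{\sqrt{850}}{20 \cdot 20} = \frac{5 \sqrt{34}}{400} = 5 \sqrt{34} \cdot \frac{1}{400} = \frac{\sqrt{34}}{80}$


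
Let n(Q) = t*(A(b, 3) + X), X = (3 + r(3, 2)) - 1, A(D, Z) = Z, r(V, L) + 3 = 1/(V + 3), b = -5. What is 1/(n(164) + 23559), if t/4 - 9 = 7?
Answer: 3/71093 ≈ 4.2198e-5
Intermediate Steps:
r(V, L) = -3 + 1/(3 + V) (r(V, L) = -3 + 1/(V + 3) = -3 + 1/(3 + V))
t = 64 (t = 36 + 4*7 = 36 + 28 = 64)
X = -⅚ (X = (3 + (-8 - 3*3)/(3 + 3)) - 1 = (3 + (-8 - 9)/6) - 1 = (3 + (⅙)*(-17)) - 1 = (3 - 17/6) - 1 = ⅙ - 1 = -⅚ ≈ -0.83333)
n(Q) = 416/3 (n(Q) = 64*(3 - ⅚) = 64*(13/6) = 416/3)
1/(n(164) + 23559) = 1/(416/3 + 23559) = 1/(71093/3) = 3/71093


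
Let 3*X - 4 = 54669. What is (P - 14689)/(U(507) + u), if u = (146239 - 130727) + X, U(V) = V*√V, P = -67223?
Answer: -12435347412/4535173547 + 2429468964*√3/4535173547 ≈ -1.8141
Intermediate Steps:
X = 54673/3 (X = 4/3 + (⅓)*54669 = 4/3 + 18223 = 54673/3 ≈ 18224.)
U(V) = V^(3/2)
u = 101209/3 (u = (146239 - 130727) + 54673/3 = 15512 + 54673/3 = 101209/3 ≈ 33736.)
(P - 14689)/(U(507) + u) = (-67223 - 14689)/(507^(3/2) + 101209/3) = -81912/(6591*√3 + 101209/3) = -81912/(101209/3 + 6591*√3)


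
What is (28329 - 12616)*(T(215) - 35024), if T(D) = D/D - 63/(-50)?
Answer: -27514830031/50 ≈ -5.5030e+8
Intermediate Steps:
T(D) = 113/50 (T(D) = 1 - 63*(-1/50) = 1 + 63/50 = 113/50)
(28329 - 12616)*(T(215) - 35024) = (28329 - 12616)*(113/50 - 35024) = 15713*(-1751087/50) = -27514830031/50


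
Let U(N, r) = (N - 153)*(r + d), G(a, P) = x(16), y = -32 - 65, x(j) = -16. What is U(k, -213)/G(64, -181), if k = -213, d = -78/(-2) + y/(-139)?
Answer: -4408287/1112 ≈ -3964.3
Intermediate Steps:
y = -97
G(a, P) = -16
d = 5518/139 (d = -78/(-2) - 97/(-139) = -78*(-½) - 97*(-1/139) = 39 + 97/139 = 5518/139 ≈ 39.698)
U(N, r) = (-153 + N)*(5518/139 + r) (U(N, r) = (N - 153)*(r + 5518/139) = (-153 + N)*(5518/139 + r))
U(k, -213)/G(64, -181) = (-844254/139 - 153*(-213) + (5518/139)*(-213) - 213*(-213))/(-16) = (-844254/139 + 32589 - 1175334/139 + 45369)*(-1/16) = (8816574/139)*(-1/16) = -4408287/1112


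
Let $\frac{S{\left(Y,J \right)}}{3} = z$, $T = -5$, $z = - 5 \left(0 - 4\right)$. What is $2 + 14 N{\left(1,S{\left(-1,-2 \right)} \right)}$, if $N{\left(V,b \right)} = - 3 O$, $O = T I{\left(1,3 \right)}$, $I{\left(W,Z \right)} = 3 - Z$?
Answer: $2$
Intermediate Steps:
$z = 20$ ($z = \left(-5\right) \left(-4\right) = 20$)
$O = 0$ ($O = - 5 \left(3 - 3\right) = \left(-5\right) 0 = 0$)
$S{\left(Y,J \right)} = 60$ ($S{\left(Y,J \right)} = 3 \cdot 20 = 60$)
$N{\left(V,b \right)} = 0$ ($N{\left(V,b \right)} = \left(-3\right) 0 = 0$)
$2 + 14 N{\left(1,S{\left(-1,-2 \right)} \right)} = 2 + 14 \cdot 0 = 2 + 0 = 2$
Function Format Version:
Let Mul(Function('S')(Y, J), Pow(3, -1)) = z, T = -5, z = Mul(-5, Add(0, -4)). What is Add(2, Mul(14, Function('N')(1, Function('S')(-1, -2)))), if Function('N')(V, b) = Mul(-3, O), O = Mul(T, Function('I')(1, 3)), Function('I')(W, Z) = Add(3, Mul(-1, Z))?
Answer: 2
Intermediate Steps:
z = 20 (z = Mul(-5, -4) = 20)
O = 0 (O = Mul(-5, Add(3, Mul(-1, 3))) = Mul(-5, Add(3, -3)) = Mul(-5, 0) = 0)
Function('S')(Y, J) = 60 (Function('S')(Y, J) = Mul(3, 20) = 60)
Function('N')(V, b) = 0 (Function('N')(V, b) = Mul(-3, 0) = 0)
Add(2, Mul(14, Function('N')(1, Function('S')(-1, -2)))) = Add(2, Mul(14, 0)) = Add(2, 0) = 2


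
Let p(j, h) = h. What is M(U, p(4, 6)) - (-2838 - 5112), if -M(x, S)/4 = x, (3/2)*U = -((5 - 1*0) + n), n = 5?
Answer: 23930/3 ≈ 7976.7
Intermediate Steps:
U = -20/3 (U = 2*(-((5 - 1*0) + 5))/3 = 2*(-((5 + 0) + 5))/3 = 2*(-(5 + 5))/3 = 2*(-1*10)/3 = (2/3)*(-10) = -20/3 ≈ -6.6667)
M(x, S) = -4*x
M(U, p(4, 6)) - (-2838 - 5112) = -4*(-20/3) - (-2838 - 5112) = 80/3 - 1*(-7950) = 80/3 + 7950 = 23930/3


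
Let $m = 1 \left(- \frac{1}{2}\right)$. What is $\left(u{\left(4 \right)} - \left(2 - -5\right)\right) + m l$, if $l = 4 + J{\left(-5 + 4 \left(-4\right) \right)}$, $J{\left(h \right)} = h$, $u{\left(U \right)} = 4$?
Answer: $\frac{11}{2} \approx 5.5$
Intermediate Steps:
$l = -17$ ($l = 4 + \left(-5 + 4 \left(-4\right)\right) = 4 - 21 = -17$)
$m = - \frac{1}{2}$ ($m = 1 \left(\left(-1\right) \frac{1}{2}\right) = 1 \left(- \frac{1}{2}\right) = - \frac{1}{2} \approx -0.5$)
$\left(u{\left(4 \right)} - \left(2 - -5\right)\right) + m l = \left(4 - \left(2 - -5\right)\right) - - \frac{17}{2} = \left(4 - \left(2 + 5\right)\right) + \frac{17}{2} = \left(4 - 7\right) + \frac{17}{2} = -3 + \frac{17}{2} = \frac{11}{2}$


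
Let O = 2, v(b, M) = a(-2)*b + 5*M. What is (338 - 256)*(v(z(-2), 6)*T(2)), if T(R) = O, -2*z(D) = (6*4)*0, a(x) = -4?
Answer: 4920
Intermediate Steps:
z(D) = 0 (z(D) = -6*4*0/2 = -12*0 = -1/2*0 = 0)
v(b, M) = -4*b + 5*M
T(R) = 2
(338 - 256)*(v(z(-2), 6)*T(2)) = (338 - 256)*((-4*0 + 5*6)*2) = 82*((0 + 30)*2) = 82*(30*2) = 82*60 = 4920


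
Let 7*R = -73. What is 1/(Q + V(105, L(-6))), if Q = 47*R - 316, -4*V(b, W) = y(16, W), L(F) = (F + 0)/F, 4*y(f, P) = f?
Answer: -7/5650 ≈ -0.0012389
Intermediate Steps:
R = -73/7 (R = (⅐)*(-73) = -73/7 ≈ -10.429)
y(f, P) = f/4
L(F) = 1 (L(F) = F/F = 1)
V(b, W) = -1 (V(b, W) = -16/16 = -¼*4 = -1)
Q = -5643/7 (Q = 47*(-73/7) - 316 = -3431/7 - 316 = -5643/7 ≈ -806.14)
1/(Q + V(105, L(-6))) = 1/(-5643/7 - 1) = 1/(-5650/7) = -7/5650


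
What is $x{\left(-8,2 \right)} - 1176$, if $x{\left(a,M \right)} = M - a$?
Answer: $-1166$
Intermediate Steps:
$x{\left(-8,2 \right)} - 1176 = \left(2 - -8\right) - 1176 = \left(2 + 8\right) - 1176 = 10 - 1176 = -1166$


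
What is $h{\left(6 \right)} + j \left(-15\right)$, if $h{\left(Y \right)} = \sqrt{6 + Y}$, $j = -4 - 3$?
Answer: $105 + 2 \sqrt{3} \approx 108.46$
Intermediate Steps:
$j = -7$ ($j = -4 - 3 = -7$)
$h{\left(6 \right)} + j \left(-15\right) = \sqrt{6 + 6} - -105 = \sqrt{12} + 105 = 2 \sqrt{3} + 105 = 105 + 2 \sqrt{3}$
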